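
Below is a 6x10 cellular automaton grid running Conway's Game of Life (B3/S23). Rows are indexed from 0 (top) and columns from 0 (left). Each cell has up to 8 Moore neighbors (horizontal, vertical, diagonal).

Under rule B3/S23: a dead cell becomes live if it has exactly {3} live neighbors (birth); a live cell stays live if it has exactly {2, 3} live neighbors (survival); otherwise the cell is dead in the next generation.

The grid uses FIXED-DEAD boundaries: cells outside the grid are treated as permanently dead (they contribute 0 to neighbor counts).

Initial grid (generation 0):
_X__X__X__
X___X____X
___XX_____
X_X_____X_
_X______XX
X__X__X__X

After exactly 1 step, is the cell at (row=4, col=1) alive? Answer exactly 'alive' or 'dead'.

Simulating step by step:
Generation 0 (given above): 18 live cells
Generation 1: 18 live cells
__________
____XX____
_X_XX_____
_XXX____XX
XXX____XXX
________XX

Cell (4,1) at generation 1: 1 -> alive

Answer: alive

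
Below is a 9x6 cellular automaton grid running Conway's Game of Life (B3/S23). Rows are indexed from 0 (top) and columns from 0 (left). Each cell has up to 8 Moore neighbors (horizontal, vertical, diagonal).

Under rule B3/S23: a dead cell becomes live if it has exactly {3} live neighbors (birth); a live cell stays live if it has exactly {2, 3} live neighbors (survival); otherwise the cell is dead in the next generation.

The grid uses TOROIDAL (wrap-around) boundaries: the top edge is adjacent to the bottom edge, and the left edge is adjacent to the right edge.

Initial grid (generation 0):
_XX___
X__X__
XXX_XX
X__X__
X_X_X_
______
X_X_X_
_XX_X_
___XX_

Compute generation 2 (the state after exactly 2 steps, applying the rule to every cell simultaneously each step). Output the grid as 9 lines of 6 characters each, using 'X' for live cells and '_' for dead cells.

Answer: __X_XX
_X__XX
____X_
__XXX_
______
X_X_X_
_XXX__
_XX_XX
____XX

Derivation:
Simulating step by step:
Generation 0 (given above): 22 live cells
Generation 1: 16 live cells
_XX_X_
___XX_
__X_X_
______
_X_X_X
______
__X__X
_XX_X_
____X_
Generation 2: 22 live cells
(generation 2 grid is the final answer)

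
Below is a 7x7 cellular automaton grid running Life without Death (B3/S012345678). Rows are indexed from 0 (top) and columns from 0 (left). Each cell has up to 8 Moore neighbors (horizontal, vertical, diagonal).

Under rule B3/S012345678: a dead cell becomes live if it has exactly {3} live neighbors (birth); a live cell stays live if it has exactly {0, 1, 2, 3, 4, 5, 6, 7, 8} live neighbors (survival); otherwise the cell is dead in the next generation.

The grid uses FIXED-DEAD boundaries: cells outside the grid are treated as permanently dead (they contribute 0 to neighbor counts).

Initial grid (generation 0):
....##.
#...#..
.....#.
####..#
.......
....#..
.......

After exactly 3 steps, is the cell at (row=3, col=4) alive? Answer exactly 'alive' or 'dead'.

Answer: dead

Derivation:
Simulating step by step:
Generation 0 (given above): 11 live cells
Generation 1: 18 live cells
....##.
#...#..
#.####.
####..#
.###...
....#..
.......
Generation 2: 24 live cells
....##.
##..#..
#.####.
####.##
#####..
..###..
.......
Generation 3: 27 live cells
....##.
###.#..
#.#####
####.##
#####..
..###..
...#...

Cell (3,4) at generation 3: 0 -> dead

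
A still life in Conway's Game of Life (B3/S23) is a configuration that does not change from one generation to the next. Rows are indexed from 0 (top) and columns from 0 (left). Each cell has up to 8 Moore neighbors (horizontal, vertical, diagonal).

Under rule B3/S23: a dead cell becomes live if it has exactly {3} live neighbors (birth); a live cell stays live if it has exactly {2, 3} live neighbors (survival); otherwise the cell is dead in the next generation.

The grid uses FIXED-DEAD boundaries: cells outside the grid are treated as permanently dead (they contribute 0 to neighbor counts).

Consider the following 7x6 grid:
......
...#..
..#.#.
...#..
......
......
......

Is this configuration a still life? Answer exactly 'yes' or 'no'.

Compute generation 1 and compare to generation 0 (given above):
Generation 1:
......
...#..
..#.#.
...#..
......
......
......
The grids are IDENTICAL -> still life.

Answer: yes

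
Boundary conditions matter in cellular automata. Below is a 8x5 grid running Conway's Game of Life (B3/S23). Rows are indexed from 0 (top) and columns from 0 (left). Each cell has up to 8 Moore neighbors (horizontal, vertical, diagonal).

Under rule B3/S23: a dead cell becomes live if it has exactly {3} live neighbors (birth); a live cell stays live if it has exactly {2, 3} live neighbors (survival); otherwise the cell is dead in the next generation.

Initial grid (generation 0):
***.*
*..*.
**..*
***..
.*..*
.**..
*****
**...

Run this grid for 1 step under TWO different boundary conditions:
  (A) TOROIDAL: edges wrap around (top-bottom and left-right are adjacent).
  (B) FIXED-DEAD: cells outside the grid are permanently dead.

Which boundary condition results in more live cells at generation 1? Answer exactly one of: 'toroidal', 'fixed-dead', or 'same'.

Under TOROIDAL boundary, generation 1:
..**.
...*.
...*.
..**.
...*.
.....
...**
.....
Population = 9

Under FIXED-DEAD boundary, generation 1:
****.
...**
...*.
..**.
...*.
....*
...*.
*..*.
Population = 14

Comparison: toroidal=9, fixed-dead=14 -> fixed-dead

Answer: fixed-dead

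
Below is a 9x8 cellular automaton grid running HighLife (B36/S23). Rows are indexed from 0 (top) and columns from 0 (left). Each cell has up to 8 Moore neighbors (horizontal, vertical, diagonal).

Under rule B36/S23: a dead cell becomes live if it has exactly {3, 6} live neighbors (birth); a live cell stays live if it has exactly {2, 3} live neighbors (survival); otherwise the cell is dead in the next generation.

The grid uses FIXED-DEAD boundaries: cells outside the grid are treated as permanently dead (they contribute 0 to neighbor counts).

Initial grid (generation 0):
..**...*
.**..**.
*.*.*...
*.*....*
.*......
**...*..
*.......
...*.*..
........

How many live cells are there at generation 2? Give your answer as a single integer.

Answer: 20

Derivation:
Simulating step by step:
Generation 0 (given above): 20 live cells
Generation 1: 21 live cells
.***..*.
....***.
***..**.
*.**....
..*.....
**......
**..*...
........
........
Generation 2: 20 live cells
..***.*.
*...*..*
*.*...*.
**.*....
*.**....
*.*.....
**......
........
........
Population at generation 2: 20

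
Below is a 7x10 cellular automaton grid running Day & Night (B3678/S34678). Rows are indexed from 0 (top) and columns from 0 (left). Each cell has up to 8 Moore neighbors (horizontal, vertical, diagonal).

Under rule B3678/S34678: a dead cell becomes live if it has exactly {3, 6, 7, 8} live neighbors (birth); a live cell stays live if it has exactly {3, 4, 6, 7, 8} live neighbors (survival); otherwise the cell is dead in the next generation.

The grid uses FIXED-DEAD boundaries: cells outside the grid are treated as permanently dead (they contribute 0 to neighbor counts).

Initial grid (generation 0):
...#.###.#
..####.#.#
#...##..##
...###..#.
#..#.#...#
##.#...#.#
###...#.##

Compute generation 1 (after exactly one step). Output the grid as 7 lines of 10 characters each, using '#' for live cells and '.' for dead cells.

Simulating step by step:
Generation 0 (given above): 35 live cells
Generation 1: 34 live cells
(generation 1 grid is the final answer)

Answer: ..##.##...
...##.####
..###..###
...####.#.
.#.##.#...
#...#.#..#
###....##.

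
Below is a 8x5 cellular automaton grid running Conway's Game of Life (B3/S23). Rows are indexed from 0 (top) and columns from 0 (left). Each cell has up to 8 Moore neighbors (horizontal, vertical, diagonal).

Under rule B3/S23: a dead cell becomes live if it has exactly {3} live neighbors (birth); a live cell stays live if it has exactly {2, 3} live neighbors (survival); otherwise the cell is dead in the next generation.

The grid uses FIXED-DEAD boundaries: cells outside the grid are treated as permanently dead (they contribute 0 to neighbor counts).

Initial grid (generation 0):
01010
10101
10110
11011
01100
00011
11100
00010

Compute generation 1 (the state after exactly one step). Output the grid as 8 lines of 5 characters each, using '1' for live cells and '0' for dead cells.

Simulating step by step:
Generation 0 (given above): 20 live cells
Generation 1: 17 live cells
(generation 1 grid is the final answer)

Answer: 01110
10001
10000
10001
11000
10010
01101
01100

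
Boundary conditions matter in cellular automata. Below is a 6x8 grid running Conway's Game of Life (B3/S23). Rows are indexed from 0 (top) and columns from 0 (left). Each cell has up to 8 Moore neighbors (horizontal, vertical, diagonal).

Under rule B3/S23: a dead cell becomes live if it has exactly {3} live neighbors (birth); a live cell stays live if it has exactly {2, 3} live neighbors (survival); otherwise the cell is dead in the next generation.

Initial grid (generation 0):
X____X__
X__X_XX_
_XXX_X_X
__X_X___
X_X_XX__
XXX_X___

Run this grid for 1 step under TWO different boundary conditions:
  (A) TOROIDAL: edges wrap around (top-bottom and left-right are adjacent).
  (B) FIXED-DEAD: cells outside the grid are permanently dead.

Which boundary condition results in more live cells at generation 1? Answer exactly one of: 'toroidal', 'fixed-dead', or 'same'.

Answer: toroidal

Derivation:
Under TOROIDAL boundary, generation 1:
X_XX_XX_
X__X_X__
XX___X_X
X_____X_
X_X_XX__
X_X_X__X
Population = 22

Under FIXED-DEAD boundary, generation 1:
____XXX_
X__X_X__
_X___X__
______X_
X_X_XX__
X_X_XX__
Population = 17

Comparison: toroidal=22, fixed-dead=17 -> toroidal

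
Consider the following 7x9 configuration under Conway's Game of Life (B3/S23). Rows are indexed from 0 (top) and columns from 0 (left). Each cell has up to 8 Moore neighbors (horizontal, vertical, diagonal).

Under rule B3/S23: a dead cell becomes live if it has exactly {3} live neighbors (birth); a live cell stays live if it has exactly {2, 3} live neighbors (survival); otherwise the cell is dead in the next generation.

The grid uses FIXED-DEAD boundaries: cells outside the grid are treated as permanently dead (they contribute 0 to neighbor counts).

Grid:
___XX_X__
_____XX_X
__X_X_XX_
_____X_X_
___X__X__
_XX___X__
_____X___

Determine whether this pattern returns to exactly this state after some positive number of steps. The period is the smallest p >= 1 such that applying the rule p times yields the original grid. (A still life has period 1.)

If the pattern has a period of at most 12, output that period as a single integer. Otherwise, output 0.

Simulating and comparing each generation to the original:
Gen 0 (original, given above): 18 live cells
Gen 1: 16 live cells, differs from original
Gen 2: 12 live cells, differs from original
Gen 3: 13 live cells, differs from original
Gen 4: 12 live cells, differs from original
Gen 5: 12 live cells, differs from original
Gen 6: 8 live cells, differs from original
Gen 7: 7 live cells, differs from original
Gen 8: 6 live cells, differs from original
Gen 9: 7 live cells, differs from original
Gen 10: 7 live cells, differs from original
Gen 11: 7 live cells, differs from original
Gen 12: 7 live cells, differs from original
No period found within 12 steps.

Answer: 0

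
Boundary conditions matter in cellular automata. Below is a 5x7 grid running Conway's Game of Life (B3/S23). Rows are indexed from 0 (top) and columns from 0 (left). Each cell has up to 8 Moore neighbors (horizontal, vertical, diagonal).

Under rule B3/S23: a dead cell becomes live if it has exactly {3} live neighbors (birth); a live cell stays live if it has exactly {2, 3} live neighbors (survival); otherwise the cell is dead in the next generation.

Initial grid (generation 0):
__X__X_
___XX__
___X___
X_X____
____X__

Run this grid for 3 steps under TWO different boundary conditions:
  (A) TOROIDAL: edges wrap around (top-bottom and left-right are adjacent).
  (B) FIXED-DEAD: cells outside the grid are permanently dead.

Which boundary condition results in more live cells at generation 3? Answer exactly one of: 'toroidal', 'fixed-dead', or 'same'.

Under TOROIDAL boundary, generation 3:
___X___
_______
_______
_______
_______
Population = 1

Under FIXED-DEAD boundary, generation 3:
_______
_______
___XX__
___X___
___X___
Population = 4

Comparison: toroidal=1, fixed-dead=4 -> fixed-dead

Answer: fixed-dead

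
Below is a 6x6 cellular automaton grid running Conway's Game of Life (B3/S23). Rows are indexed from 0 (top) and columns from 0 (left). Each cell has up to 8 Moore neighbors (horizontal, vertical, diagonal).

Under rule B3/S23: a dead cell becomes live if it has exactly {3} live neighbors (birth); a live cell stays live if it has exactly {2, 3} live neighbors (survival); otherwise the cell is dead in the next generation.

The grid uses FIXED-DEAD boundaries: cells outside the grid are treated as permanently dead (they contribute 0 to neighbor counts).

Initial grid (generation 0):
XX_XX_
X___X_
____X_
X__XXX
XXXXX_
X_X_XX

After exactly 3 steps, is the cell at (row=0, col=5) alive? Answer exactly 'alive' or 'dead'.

Simulating step by step:
Generation 0 (given above): 20 live cells
Generation 1: 15 live cells
XX_XX_
XX__XX
______
X____X
X_____
X_X_XX
Generation 2: 20 live cells
XXXXXX
XXXXXX
XX__XX
______
X___XX
_X____
Generation 3: 6 live cells
X____X
______
X____X
XX____
______
______

Cell (0,5) at generation 3: 1 -> alive

Answer: alive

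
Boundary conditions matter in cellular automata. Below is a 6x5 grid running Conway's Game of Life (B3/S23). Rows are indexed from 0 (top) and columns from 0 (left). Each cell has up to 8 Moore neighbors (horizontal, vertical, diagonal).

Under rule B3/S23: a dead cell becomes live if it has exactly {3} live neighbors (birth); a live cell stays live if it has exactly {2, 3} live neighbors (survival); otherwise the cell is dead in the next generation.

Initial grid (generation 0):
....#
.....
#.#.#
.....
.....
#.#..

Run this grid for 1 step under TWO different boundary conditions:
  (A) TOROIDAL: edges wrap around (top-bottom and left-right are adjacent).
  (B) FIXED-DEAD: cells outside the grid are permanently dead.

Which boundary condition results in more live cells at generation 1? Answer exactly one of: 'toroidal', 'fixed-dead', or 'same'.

Under TOROIDAL boundary, generation 1:
.....
#..##
.....
.....
.....
.....
Population = 3

Under FIXED-DEAD boundary, generation 1:
.....
...#.
.....
.....
.....
.....
Population = 1

Comparison: toroidal=3, fixed-dead=1 -> toroidal

Answer: toroidal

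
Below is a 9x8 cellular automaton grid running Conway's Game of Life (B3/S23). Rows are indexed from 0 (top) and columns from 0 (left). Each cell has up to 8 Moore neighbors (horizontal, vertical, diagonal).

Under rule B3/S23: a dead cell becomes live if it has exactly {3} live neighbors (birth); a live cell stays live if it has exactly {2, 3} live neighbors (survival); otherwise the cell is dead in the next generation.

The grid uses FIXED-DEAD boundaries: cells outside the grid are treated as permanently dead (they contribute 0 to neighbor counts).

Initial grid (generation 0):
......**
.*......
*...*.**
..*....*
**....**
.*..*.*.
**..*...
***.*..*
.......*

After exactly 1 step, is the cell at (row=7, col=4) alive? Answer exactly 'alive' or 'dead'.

Simulating step by step:
Generation 0 (given above): 25 live cells
Generation 1: 20 live cells
........
.....*..
.*....**
*....*..
***..***
..*...**
....*...
*.**....
.*......

Cell (7,4) at generation 1: 0 -> dead

Answer: dead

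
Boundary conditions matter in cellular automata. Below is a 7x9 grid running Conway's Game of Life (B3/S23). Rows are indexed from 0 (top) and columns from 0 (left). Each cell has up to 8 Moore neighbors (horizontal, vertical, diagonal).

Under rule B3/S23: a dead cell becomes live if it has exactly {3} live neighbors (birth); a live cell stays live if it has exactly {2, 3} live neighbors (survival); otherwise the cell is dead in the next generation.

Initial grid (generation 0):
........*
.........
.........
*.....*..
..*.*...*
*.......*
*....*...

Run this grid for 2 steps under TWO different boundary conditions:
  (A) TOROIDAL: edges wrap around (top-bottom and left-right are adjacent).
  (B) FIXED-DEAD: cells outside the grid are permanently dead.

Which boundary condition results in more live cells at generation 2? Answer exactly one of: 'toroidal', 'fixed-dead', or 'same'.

Answer: toroidal

Derivation:
Under TOROIDAL boundary, generation 2:
.........
.........
.........
.........
.*.....**
.*.....*.
**......*
Population = 8

Under FIXED-DEAD boundary, generation 2:
.........
.........
.........
.........
.........
.........
.........
Population = 0

Comparison: toroidal=8, fixed-dead=0 -> toroidal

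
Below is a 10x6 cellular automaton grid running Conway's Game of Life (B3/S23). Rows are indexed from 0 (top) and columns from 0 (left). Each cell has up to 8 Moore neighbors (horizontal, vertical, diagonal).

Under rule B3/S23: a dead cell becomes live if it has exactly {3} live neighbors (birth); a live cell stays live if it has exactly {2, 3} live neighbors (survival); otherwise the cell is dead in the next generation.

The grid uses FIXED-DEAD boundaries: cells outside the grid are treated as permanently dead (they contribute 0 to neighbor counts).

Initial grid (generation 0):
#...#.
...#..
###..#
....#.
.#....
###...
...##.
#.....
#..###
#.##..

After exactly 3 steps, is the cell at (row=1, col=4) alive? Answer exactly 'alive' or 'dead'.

Answer: alive

Derivation:
Simulating step by step:
Generation 0 (given above): 22 live cells
Generation 1: 28 live cells
......
#.###.
.####.
#.#...
###...
####..
#.##..
.....#
#.###.
.###..
Generation 2: 11 live cells
...#..
....#.
#...#.
#.....
......
......
#..##.
......
....#.
.#..#.
Generation 3: 4 live cells
......
...##.
......
......
......
......
......
...##.
......
......

Cell (1,4) at generation 3: 1 -> alive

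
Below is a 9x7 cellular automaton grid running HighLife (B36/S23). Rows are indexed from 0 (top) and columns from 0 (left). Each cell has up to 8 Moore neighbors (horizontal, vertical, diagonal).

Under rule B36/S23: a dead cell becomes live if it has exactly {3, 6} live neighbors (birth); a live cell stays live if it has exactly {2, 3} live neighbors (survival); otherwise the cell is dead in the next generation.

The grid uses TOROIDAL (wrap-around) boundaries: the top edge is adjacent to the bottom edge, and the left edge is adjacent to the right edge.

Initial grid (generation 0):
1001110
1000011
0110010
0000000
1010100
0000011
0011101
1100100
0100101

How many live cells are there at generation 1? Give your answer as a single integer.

Simulating step by step:
Generation 0 (given above): 25 live cells
Generation 1: 28 live cells
0101001
1011000
1100010
0011000
0000011
1110001
0111101
0100101
0110001
Population at generation 1: 28

Answer: 28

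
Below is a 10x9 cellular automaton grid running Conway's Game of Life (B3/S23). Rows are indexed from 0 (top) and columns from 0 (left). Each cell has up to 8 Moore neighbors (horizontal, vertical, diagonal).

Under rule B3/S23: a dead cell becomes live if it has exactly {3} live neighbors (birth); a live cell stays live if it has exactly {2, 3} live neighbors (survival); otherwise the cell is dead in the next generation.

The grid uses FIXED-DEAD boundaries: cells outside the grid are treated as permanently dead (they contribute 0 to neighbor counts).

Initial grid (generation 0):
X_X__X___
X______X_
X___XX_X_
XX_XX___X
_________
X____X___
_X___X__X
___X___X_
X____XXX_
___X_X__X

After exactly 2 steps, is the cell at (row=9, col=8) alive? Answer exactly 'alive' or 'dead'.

Simulating step by step:
Generation 0 (given above): 28 live cells
Generation 1: 31 live cells
_X_______
X___XX___
X__XXXXXX
XX_XXX___
XX__X____
_________
____X_X__
____XX_XX
_____X_XX
____XX_X_
Generation 2: 24 live cells
_________
XX_X___X_
X_X____X_
_______X_
XXXXXX___
_____X___
____X_XX_
____X___X
_________
____XX_XX

Cell (9,8) at generation 2: 1 -> alive

Answer: alive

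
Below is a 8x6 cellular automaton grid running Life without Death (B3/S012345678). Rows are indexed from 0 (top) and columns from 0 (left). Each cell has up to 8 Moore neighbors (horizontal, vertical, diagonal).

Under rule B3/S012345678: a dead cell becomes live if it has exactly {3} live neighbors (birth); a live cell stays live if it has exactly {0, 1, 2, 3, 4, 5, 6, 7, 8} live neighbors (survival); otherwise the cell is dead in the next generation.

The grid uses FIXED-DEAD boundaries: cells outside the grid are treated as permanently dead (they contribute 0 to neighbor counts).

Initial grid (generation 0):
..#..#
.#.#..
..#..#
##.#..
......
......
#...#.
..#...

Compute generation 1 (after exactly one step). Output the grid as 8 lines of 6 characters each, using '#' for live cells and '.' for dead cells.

Simulating step by step:
Generation 0 (given above): 12 live cells
Generation 1: 17 live cells
(generation 1 grid is the final answer)

Answer: ..#..#
.#.##.
#.####
####..
......
......
#...#.
..#...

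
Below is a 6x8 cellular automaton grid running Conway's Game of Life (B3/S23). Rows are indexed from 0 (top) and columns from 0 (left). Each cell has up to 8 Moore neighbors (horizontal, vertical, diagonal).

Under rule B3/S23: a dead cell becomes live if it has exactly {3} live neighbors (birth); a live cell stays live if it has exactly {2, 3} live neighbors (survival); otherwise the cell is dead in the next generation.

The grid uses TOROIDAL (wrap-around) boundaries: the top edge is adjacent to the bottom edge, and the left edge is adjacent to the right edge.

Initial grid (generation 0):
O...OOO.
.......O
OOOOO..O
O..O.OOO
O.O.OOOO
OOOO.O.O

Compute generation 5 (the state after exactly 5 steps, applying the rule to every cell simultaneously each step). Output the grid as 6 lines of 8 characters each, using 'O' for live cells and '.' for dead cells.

Answer: .O.O....
.O......
.....O..
.OO..O..
.OOO....
.O.O....

Derivation:
Simulating step by step:
Generation 0 (given above): 28 live cells
Generation 1: 11 live cells
..OOOO..
..O.....
.OOOOO..
........
........
..O.....
Generation 2: 12 live cells
.OO.O...
........
.OOOO...
..OOO...
........
..O.O...
Generation 3: 11 live cells
.OO.....
....O...
.O..O...
.O..O...
..O.O...
.OO.....
Generation 4: 14 live cells
.OOO....
.OOO....
...OOO..
.OO.OO..
..O.....
........
Generation 5: 12 live cells
(generation 5 grid is the final answer)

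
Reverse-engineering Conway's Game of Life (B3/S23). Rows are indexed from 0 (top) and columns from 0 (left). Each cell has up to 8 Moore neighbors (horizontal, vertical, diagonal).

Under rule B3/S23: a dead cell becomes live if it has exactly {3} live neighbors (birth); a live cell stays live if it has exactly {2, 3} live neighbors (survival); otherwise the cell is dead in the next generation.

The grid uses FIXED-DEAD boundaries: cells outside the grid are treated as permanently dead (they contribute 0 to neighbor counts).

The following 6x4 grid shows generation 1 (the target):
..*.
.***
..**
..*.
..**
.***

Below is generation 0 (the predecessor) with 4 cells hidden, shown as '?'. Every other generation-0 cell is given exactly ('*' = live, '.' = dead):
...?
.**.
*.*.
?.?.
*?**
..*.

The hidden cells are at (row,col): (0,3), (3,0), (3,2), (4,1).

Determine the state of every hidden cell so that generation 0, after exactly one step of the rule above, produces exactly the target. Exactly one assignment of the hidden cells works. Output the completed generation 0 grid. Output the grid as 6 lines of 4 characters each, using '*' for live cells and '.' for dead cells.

Answer: ...*
.**.
*.*.
..*.
*.**
..*.

Derivation:
Hidden generation-0 cells (in order): (0,3), (3,0), (3,2), (4,1).
A hidden cell only influences target cells in its own 3x3 neighborhood. Try each of the 2^4 = 16 assignments, step the completed generation 0 forward once under B3/S23, and compare with the target:
  (0,3)=. (3,0)=. (3,2)=. (4,1)=. -> step gives (0,2)='.' but target has '*' -> reject
  (0,3)=. (3,0)=. (3,2)=. (4,1)=* -> step gives (0,2)='.' but target has '*' -> reject
  (0,3)=. (3,0)=. (3,2)=* (4,1)=. -> step gives (0,2)='.' but target has '*' -> reject
  (0,3)=. (3,0)=. (3,2)=* (4,1)=* -> step gives (0,2)='.' but target has '*' -> reject
  (0,3)=. (3,0)=* (3,2)=. (4,1)=. -> step gives (0,2)='.' but target has '*' -> reject
  (0,3)=. (3,0)=* (3,2)=. (4,1)=* -> step gives (0,2)='.' but target has '*' -> reject
  (0,3)=. (3,0)=* (3,2)=* (4,1)=. -> step gives (0,2)='.' but target has '*' -> reject
  (0,3)=. (3,0)=* (3,2)=* (4,1)=* -> step gives (0,2)='.' but target has '*' -> reject
  (0,3)=* (3,0)=. (3,2)=. (4,1)=. -> step gives (2,3)='.' but target has '*' -> reject
  (0,3)=* (3,0)=. (3,2)=. (4,1)=* -> step gives (2,3)='.' but target has '*' -> reject
  (0,3)=* (3,0)=. (3,2)=* (4,1)=. -> step reproduces the target at every cell -> ACCEPT
  (0,3)=* (3,0)=. (3,2)=* (4,1)=* -> step gives (3,0)='*' but target has '.' -> reject
  (0,3)=* (3,0)=* (3,2)=. (4,1)=. -> step gives (2,0)='*' but target has '.' -> reject
  (0,3)=* (3,0)=* (3,2)=. (4,1)=* -> step gives (2,0)='*' but target has '.' -> reject
  (0,3)=* (3,0)=* (3,2)=* (4,1)=. -> step gives (2,0)='*' but target has '.' -> reject
  (0,3)=* (3,0)=* (3,2)=* (4,1)=* -> step gives (2,0)='*' but target has '.' -> reject
Unique solution: (0,3)=live, (3,0)=dead, (3,2)=live, (4,1)=dead.
Check: live-neighbor counts of every cell in the completed generation 0:
1231
2333
1533
2534
0433
1323
Applying B3/S23 to generation 0 with these counts gives:
..*.
.***
..**
..*.
..**
.***
which matches the target exactly.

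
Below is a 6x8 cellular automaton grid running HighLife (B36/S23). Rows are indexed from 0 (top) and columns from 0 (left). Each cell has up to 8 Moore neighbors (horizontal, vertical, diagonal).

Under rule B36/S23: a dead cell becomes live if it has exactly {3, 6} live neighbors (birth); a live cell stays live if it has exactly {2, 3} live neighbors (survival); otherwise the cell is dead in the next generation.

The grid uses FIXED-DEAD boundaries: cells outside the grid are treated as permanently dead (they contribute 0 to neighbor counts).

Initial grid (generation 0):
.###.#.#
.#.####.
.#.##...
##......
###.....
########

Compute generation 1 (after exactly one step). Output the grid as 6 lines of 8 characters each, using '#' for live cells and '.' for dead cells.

Answer: .#.#.#..
##....#.
.#.#....
...#....
....###.
#..####.

Derivation:
Simulating step by step:
Generation 0 (given above): 26 live cells
Generation 1: 17 live cells
(generation 1 grid is the final answer)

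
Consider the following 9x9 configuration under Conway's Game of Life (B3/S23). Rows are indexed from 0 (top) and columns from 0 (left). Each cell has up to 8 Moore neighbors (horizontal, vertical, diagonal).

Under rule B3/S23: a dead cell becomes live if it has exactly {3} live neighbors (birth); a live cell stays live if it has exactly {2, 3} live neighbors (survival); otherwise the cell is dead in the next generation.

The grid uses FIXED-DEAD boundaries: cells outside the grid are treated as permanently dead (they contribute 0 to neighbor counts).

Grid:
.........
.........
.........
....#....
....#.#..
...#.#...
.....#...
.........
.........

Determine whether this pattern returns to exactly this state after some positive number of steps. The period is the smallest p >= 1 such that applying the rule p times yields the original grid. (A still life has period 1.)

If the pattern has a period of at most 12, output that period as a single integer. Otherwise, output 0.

Answer: 2

Derivation:
Simulating and comparing each generation to the original:
Gen 0 (original, given above): 6 live cells
Gen 1: 6 live cells, differs from original
Gen 2: 6 live cells, MATCHES original -> period = 2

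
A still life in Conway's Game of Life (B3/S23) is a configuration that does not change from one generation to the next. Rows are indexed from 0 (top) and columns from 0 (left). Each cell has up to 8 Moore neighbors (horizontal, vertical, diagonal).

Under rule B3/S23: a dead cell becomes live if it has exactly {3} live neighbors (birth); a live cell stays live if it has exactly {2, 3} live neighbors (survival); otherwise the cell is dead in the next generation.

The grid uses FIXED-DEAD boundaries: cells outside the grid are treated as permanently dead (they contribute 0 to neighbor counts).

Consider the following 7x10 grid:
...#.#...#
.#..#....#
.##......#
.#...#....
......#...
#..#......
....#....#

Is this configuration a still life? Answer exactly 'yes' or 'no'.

Answer: no

Derivation:
Compute generation 1 and compare to generation 0 (given above):
Generation 1:
....#.....
.#.##...##
###.......
.##.......
..........
..........
..........
Cell (0,3) differs: gen0=1 vs gen1=0 -> NOT a still life.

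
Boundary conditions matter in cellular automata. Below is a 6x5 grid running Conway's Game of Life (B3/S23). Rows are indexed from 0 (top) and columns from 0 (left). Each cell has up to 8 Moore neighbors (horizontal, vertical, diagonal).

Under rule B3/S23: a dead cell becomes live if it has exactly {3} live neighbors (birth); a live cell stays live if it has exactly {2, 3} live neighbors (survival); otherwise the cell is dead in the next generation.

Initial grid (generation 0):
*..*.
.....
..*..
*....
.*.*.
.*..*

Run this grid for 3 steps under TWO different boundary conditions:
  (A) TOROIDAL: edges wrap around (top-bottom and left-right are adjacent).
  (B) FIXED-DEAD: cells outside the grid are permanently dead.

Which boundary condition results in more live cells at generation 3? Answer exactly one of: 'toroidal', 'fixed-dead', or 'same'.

Answer: toroidal

Derivation:
Under TOROIDAL boundary, generation 3:
*...*
....*
.**..
*****
...**
...*.
Population = 13

Under FIXED-DEAD boundary, generation 3:
.....
.....
.....
.*...
..**.
.....
Population = 3

Comparison: toroidal=13, fixed-dead=3 -> toroidal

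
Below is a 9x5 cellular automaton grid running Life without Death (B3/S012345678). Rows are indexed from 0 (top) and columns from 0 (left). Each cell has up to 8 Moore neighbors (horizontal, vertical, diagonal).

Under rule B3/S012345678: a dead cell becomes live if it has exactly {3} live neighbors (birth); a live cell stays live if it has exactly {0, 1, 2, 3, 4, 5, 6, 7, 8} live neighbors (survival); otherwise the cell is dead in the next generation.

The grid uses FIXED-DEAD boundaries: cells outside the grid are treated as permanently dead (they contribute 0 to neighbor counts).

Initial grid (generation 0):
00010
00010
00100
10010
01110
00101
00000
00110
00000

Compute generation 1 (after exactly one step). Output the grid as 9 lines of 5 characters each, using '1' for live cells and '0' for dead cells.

Simulating step by step:
Generation 0 (given above): 12 live cells
Generation 1: 17 live cells
(generation 1 grid is the final answer)

Answer: 00010
00110
00110
10010
01111
01101
00100
00110
00000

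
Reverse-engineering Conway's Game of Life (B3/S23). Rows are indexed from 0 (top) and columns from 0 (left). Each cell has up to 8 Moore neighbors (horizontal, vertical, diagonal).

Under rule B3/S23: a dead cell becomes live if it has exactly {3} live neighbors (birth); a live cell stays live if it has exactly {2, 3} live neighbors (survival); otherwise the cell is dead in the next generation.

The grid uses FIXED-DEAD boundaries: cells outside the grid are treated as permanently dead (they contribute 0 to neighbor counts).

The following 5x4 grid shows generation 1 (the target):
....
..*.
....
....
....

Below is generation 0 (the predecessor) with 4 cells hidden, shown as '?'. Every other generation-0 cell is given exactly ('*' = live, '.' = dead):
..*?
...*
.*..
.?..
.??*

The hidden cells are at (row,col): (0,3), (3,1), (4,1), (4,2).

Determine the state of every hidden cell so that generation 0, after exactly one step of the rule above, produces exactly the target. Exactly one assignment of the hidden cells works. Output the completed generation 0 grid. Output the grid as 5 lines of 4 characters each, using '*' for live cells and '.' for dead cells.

Answer: ..*.
...*
.*..
....
...*

Derivation:
Hidden generation-0 cells (in order): (0,3), (3,1), (4,1), (4,2).
A hidden cell only influences target cells in its own 3x3 neighborhood. Try each of the 2^4 = 16 assignments, step the completed generation 0 forward once under B3/S23, and compare with the target:
  (0,3)=. (3,1)=. (4,1)=. (4,2)=. -> step reproduces the target at every cell -> ACCEPT
  (0,3)=. (3,1)=. (4,1)=. (4,2)=* -> step gives (3,2)='*' but target has '.' -> reject
  (0,3)=. (3,1)=. (4,1)=* (4,2)=. -> step gives (3,2)='*' but target has '.' -> reject
  (0,3)=. (3,1)=. (4,1)=* (4,2)=* -> step gives (3,1)='*' but target has '.' -> reject
  (0,3)=. (3,1)=* (4,1)=. (4,2)=. -> step gives (2,2)='*' but target has '.' -> reject
  (0,3)=. (3,1)=* (4,1)=. (4,2)=* -> step gives (2,2)='*' but target has '.' -> reject
  (0,3)=. (3,1)=* (4,1)=* (4,2)=. -> step gives (2,2)='*' but target has '.' -> reject
  (0,3)=. (3,1)=* (4,1)=* (4,2)=* -> step gives (2,2)='*' but target has '.' -> reject
  (0,3)=* (3,1)=. (4,1)=. (4,2)=. -> step gives (0,2)='*' but target has '.' -> reject
  (0,3)=* (3,1)=. (4,1)=. (4,2)=* -> step gives (0,2)='*' but target has '.' -> reject
  (0,3)=* (3,1)=. (4,1)=* (4,2)=. -> step gives (0,2)='*' but target has '.' -> reject
  (0,3)=* (3,1)=. (4,1)=* (4,2)=* -> step gives (0,2)='*' but target has '.' -> reject
  (0,3)=* (3,1)=* (4,1)=. (4,2)=. -> step gives (0,2)='*' but target has '.' -> reject
  (0,3)=* (3,1)=* (4,1)=. (4,2)=* -> step gives (0,2)='*' but target has '.' -> reject
  (0,3)=* (3,1)=* (4,1)=* (4,2)=. -> step gives (0,2)='*' but target has '.' -> reject
  (0,3)=* (3,1)=* (4,1)=* (4,2)=* -> step gives (0,2)='*' but target has '.' -> reject
Unique solution: (0,3)=dead, (3,1)=dead, (4,1)=dead, (4,2)=dead.
Check: live-neighbor counts of every cell in the completed generation 0:
0112
1231
1021
1121
0010
Applying B3/S23 to generation 0 with these counts gives:
....
..*.
....
....
....
which matches the target exactly.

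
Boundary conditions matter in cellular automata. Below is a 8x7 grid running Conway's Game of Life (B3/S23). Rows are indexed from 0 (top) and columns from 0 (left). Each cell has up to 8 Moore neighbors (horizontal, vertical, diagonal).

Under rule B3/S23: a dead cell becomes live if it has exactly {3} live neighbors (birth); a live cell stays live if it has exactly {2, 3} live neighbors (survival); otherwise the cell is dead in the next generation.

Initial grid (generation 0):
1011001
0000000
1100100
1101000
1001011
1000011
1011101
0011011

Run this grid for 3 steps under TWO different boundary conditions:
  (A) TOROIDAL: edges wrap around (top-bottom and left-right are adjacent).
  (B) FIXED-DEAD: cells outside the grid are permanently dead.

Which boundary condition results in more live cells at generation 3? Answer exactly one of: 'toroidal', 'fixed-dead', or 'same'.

Under TOROIDAL boundary, generation 3:
0100100
0000100
1001101
0100001
0100010
0100100
1111111
0100100
Population = 22

Under FIXED-DEAD boundary, generation 3:
0000000
0101000
1010000
0110001
0100001
0100010
0000000
0111000
Population = 14

Comparison: toroidal=22, fixed-dead=14 -> toroidal

Answer: toroidal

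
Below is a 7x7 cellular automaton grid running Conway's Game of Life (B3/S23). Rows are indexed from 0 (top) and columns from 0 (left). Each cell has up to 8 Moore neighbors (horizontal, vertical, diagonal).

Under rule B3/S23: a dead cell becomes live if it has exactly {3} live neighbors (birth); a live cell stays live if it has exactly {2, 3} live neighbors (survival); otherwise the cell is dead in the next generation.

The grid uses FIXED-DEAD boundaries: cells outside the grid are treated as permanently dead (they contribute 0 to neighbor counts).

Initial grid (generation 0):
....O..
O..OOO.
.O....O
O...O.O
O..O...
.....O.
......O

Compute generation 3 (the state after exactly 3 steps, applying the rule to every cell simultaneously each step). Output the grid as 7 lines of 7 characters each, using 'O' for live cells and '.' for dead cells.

Answer: .......
..O.OOO
O.....O
O.OO..O
.O..OOO
.......
.......

Derivation:
Simulating step by step:
Generation 0 (given above): 14 live cells
Generation 1: 15 live cells
...OOO.
...OOO.
OO.O..O
OO...O.
....OO.
.......
.......
Generation 2: 14 live cells
...O.O.
......O
OO.O..O
OOO..OO
....OO.
.......
.......
Generation 3: 14 live cells
(generation 3 grid is the final answer)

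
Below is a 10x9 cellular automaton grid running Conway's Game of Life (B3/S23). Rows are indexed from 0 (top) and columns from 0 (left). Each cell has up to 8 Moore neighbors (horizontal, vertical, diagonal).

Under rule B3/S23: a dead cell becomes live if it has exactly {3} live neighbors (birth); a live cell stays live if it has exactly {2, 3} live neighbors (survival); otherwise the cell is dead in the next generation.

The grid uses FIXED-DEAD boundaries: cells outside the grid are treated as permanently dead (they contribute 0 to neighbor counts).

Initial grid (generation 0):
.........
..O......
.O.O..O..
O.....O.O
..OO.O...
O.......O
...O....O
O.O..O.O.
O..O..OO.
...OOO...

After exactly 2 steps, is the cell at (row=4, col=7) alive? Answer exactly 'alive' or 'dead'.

Simulating step by step:
Generation 0 (given above): 25 live cells
Generation 1: 32 live cells
.........
..O......
.OO....O.
.O.OOOOO.
.O.....O.
..OOO....
.O.....OO
.OOOO..OO
.OOO...O.
...OOOO..
Generation 2: 33 live cells
.........
.OO......
.O..OO.O.
OO.OOO.OO
.O.....O.
.OOO...OO
.O.....OO
O...O.O..
.O.....OO
...OOOO..

Cell (4,7) at generation 2: 1 -> alive

Answer: alive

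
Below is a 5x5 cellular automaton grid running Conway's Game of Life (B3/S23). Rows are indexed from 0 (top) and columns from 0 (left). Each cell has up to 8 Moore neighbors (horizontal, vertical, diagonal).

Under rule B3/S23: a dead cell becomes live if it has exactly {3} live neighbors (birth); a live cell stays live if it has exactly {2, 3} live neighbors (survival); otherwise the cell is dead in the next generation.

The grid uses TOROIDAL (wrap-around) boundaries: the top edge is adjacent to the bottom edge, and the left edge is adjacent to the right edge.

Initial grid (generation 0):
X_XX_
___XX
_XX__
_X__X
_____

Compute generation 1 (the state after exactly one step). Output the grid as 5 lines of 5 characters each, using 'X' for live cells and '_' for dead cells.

Simulating step by step:
Generation 0 (given above): 9 live cells
Generation 1: 15 live cells
(generation 1 grid is the final answer)

Answer: __XX_
X___X
_XX_X
XXX__
XXXXX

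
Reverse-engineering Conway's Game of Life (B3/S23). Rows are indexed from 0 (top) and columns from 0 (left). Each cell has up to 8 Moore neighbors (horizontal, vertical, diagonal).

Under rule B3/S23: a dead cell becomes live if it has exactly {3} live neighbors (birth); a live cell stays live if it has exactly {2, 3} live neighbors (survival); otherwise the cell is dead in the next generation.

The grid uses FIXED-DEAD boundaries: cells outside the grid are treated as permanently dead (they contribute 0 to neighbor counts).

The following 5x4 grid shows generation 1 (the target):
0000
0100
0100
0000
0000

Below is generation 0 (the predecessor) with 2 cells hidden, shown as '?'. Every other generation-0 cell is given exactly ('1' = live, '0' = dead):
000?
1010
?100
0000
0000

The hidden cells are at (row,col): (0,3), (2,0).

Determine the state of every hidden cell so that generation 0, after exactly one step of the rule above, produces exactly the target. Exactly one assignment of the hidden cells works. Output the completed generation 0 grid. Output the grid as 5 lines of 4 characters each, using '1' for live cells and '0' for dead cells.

Hidden generation-0 cells (in order): (0,3), (2,0).
A hidden cell only influences target cells in its own 3x3 neighborhood. Try each of the 2^2 = 4 assignments, step the completed generation 0 forward once under B3/S23, and compare with the target:
  (0,3)=0 (2,0)=0 -> step reproduces the target at every cell -> ACCEPT
  (0,3)=0 (2,0)=1 -> step gives (1,0)='1' but target has '0' -> reject
  (0,3)=1 (2,0)=0 -> step gives (1,2)='1' but target has '0' -> reject
  (0,3)=1 (2,0)=1 -> step gives (1,0)='1' but target has '0' -> reject
Unique solution: (0,3)=dead, (2,0)=dead.
Check: live-neighbor counts of every cell in the completed generation 0:
1211
1311
2221
1110
0000
Applying B3/S23 to generation 0 with these counts gives:
0000
0100
0100
0000
0000
which matches the target exactly.

Answer: 0000
1010
0100
0000
0000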